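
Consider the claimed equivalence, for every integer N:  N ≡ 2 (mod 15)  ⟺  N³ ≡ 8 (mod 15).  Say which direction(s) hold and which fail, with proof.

Both directions hold; the statement is true.

(⇒) Suppose N ≡ 2 (mod 15). Write N = 15j + 2. Then (15j + 2)³ = 3375j³ + 1350j² + 180j + 8 = 15(225j³ + 90j² + 12j) + 8, so N³ ≡ 8 (mod 15).

(⇐) Conversely, suppose N³ ≡ 8 (mod 15). The only residue r in {0, …, 14} with r³ ≡ 8 (mod 15) is r = 2, so N ≡ 2 (mod 15).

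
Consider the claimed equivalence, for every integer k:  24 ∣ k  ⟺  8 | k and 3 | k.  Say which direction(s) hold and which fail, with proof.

Both directions hold; the statement is true.

(⟸) Suppose 8 ∣ k and 3 ∣ k. Any common multiple of 8 and 3 is a multiple of their lcm; here gcd(8, 3) = 1, so lcm(8, 3) = 8·3 = 24, so 24 ∣ k.

(⟹) If 24 ∣ k, write k = 24q. Since 24 = 3·8, k = 8·(3q), so 8 ∣ k; and since 24 = 8·3, k = 3·(8q), so 3 ∣ k.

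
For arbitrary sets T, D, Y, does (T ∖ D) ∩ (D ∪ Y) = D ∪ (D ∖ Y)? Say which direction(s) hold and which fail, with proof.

Neither inclusion holds.

Forward inclusion. This inclusion fails. Take T = {1}, D = ∅, Y = {1}; then 1 ∈ (T ∖ D) ∩ (D ∪ Y) but 1 ∉ D ∪ (D ∖ Y).

Reverse inclusion. This inclusion fails. Take T = ∅, D = {1}, Y = ∅; then 1 ∈ D ∪ (D ∖ Y) but 1 ∉ (T ∖ D) ∩ (D ∪ Y).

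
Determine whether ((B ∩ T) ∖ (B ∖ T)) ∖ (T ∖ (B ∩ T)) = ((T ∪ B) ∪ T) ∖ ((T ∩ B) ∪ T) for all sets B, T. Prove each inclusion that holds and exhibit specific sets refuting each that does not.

(⟹) This inclusion fails. Take B = {1}, T = {1}; then 1 ∈ ((B ∩ T) ∖ (B ∖ T)) ∖ (T ∖ (B ∩ T)) but 1 ∉ ((T ∪ B) ∪ T) ∖ ((T ∩ B) ∪ T).

(⟸) This inclusion fails. Take B = {1}, T = ∅; then 1 ∈ ((T ∪ B) ∪ T) ∖ ((T ∩ B) ∪ T) but 1 ∉ ((B ∩ T) ∖ (B ∖ T)) ∖ (T ∖ (B ∩ T)).

Both inclusions fail.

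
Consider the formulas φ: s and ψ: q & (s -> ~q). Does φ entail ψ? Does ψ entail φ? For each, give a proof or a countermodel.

(⟹) This fails. Under s = T, q = F, the left side is true but the right side is false.

(⟸) This fails. Under s = F, q = T, the left side is false but the right side is true.

(⇒) fails and (⇐) fails.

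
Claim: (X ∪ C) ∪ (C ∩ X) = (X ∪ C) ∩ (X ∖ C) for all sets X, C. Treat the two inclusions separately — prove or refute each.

Only the reverse inclusion holds.

Forward inclusion. This inclusion fails. Take X = ∅, C = {1}; then 1 ∈ (X ∪ C) ∪ (C ∩ X) but 1 ∉ (X ∪ C) ∩ (X ∖ C).

Reverse inclusion. Let x ∈ (X ∪ C) ∩ (X ∖ C). Then x ∈ X and x ∉ C, from which x ∈ (X ∪ C) ∪ (C ∩ X).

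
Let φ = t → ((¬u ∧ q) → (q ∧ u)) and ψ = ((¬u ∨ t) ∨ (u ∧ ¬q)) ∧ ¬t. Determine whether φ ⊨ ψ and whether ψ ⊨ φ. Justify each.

(⇐) Assume the antecedent. If t is true, the antecedent cannot hold. If t is false, t → ((¬u ∧ q) → (q ∧ u)) reduces to true regardless of the other variables. Either way t → ((¬u ∧ q) → (q ∧ u)) holds.

(⇒) This fails. Under t = T, u = F, q = F, the left side is true but the right side is false.

Only the reverse direction holds.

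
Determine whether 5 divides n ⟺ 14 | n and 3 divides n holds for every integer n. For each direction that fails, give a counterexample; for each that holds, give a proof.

(⇒) This fails: take n = 5. Certainly 5 ∣ 5, but 14 ∤ 5.

(⇐) This fails: take n = 42. Both 14 ∣ 42 and 3 ∣ 42, yet 42 is not a multiple of 5 (since 42 = 8·5 + 2), so 5 ∤ 42.

Both directions fail.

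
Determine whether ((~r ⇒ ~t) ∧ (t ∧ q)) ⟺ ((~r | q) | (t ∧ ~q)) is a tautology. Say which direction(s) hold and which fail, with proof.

(⟹) Assume the antecedent. If r is true, the antecedent forces (r = T, t = T, q = T), and (~r | q) | (t ∧ ~q) holds there. If r is false, the antecedent cannot hold. Either way (~r | q) | (t ∧ ~q) holds.

(⟸) This fails. Under r = F, t = F, q = F, the left side is false but the right side is true.

Only the forward direction holds.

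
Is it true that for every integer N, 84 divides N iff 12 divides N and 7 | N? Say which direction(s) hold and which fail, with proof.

The biconditional holds.

[⇒] If 84 ∣ N, write N = 84q. Since 84 = 7·12, N = 12·(7q), so 12 ∣ N; and since 84 = 12·7, N = 7·(12q), so 7 ∣ N.

[⇐] Suppose 12 ∣ N and 7 ∣ N. Any common multiple of 12 and 7 is a multiple of their lcm; here gcd(12, 7) = 1, so lcm(12, 7) = 12·7 = 84, so 84 ∣ N.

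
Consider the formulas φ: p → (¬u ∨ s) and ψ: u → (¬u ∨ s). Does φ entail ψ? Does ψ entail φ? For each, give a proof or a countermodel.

(←) Assume the antecedent. If u is true, the antecedent forces (p = F, u = T, s = T) or (p = T, u = T, s = T), and p → (¬u ∨ s) holds there. If u is false, p → (¬u ∨ s) reduces to true regardless of the other variables. Either way p → (¬u ∨ s) holds.

(→) This fails. Under p = F, u = T, s = F, the left side is true but the right side is false.

Not equivalent: only (⇐) holds.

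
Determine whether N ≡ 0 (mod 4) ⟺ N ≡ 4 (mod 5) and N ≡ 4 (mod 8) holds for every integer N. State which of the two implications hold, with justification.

Not equivalent: only (⇐) holds.

(⇒) This fails: N = 0 gives 0 ≡ 0 (mod 4) but 0 ≡ 0 (mod 5), so the conjunction on the right does not hold.

(⇐) Conversely, if N ≡ 4 (mod 5) and N ≡ 4 (mod 8), then by the Chinese remainder theorem N ≡ 4 (mod 40). Since 4 ≡ 0 (mod 4) and 4 ∣ 40, we get N ≡ 0 (mod 4).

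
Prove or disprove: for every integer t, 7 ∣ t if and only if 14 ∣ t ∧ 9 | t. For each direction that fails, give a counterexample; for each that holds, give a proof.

(⟹) This fails: take t = 7. Certainly 7 ∣ 7, but 14 ∤ 7.

(⟸) Suppose 14 ∣ t and 9 ∣ t. Any common multiple of 14 and 9 is a multiple of their lcm; here gcd(14, 9) = 1, so lcm(14, 9) = 14·9 = 126, so 126 ∣ t. Since 7 ∣ 126, it follows that 7 ∣ t.

Not equivalent: only (⇐) holds.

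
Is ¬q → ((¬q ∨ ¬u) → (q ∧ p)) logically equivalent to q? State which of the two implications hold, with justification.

Both implications hold.

[⇒] Assume the antecedent. If u is true, the antecedent forces (u = T, q = T, p = F) or (u = T, q = T, p = T), and q holds there. If u is false, the antecedent forces (u = F, q = T, p = F) or (u = F, q = T, p = T), and q holds there. Either way q holds.

[⇐] Assume the antecedent. If u is true, the antecedent forces (u = T, q = T, p = F) or (u = T, q = T, p = T), and ¬q → ((¬q ∨ ¬u) → (q ∧ p)) holds there. If u is false, the antecedent forces (u = F, q = T, p = F) or (u = F, q = T, p = T), and ¬q → ((¬q ∨ ¬u) → (q ∧ p)) holds there. Either way ¬q → ((¬q ∨ ¬u) → (q ∧ p)) holds.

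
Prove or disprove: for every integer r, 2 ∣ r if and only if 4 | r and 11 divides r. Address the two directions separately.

Only the reverse direction holds.

[⇒] This fails: take r = 2. Certainly 2 ∣ 2, but 4 ∤ 2.

[⇐] Suppose 4 ∣ r and 11 ∣ r. Any common multiple of 4 and 11 is a multiple of their lcm; here gcd(4, 11) = 1, so lcm(4, 11) = 4·11 = 44, so 44 ∣ r. Since 2 ∣ 44, it follows that 2 ∣ r.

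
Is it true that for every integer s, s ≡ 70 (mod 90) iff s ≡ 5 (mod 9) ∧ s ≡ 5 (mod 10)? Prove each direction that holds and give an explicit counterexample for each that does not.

Neither implication holds.

Forward direction. This fails: s = 70 gives 70 ≡ 70 (mod 90) but 70 ≡ 7 (mod 9), so the conjunction on the right does not hold.

Converse. This fails: s = 5 satisfies both congruences on the right (5 ≡ 5 mod 9 and 5 ≡ 5 mod 10) yet 5 ≡ 5 (mod 90), not 70.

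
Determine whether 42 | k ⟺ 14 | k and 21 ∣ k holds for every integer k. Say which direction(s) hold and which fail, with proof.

[⇒] If 42 ∣ k, write k = 42q. Since 42 = 3·14, k = 14·(3q), so 14 ∣ k; and since 42 = 2·21, k = 21·(2q), so 21 ∣ k.

[⇐] Suppose 14 ∣ k and 21 ∣ k. Any common multiple of 14 and 21 is a multiple of their lcm; here lcm(14, 21) = 14·21/gcd(14, 21) = 294/7 = 42, so 42 ∣ k.

Both directions hold.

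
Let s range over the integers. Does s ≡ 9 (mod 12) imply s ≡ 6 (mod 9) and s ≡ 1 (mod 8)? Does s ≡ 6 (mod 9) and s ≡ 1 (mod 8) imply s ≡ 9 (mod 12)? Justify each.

[⇒] This fails: s = 69 gives 69 ≡ 9 (mod 12) but 69 ≡ 5 (mod 8), so the conjunction on the right does not hold.

[⇐] Conversely, if s ≡ 6 (mod 9) and s ≡ 1 (mod 8), then by the Chinese remainder theorem s ≡ 33 (mod 72). Since 33 ≡ 9 (mod 12) and 12 ∣ 72, we get s ≡ 9 (mod 12).

(⇒) fails; (⇐) holds.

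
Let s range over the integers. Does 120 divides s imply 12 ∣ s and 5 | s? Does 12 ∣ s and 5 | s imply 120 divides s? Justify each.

Only the forward implication holds.

[⇐] This fails: take s = 60. Both 12 ∣ 60 and 5 ∣ 60, yet 60 is not a multiple of 120 (since 60 = 0·120 + 60), so 120 ∤ 60.

[⇒] If 120 ∣ s, write s = 120q. Since 120 = 10·12, s = 12·(10q), so 12 ∣ s; and since 120 = 24·5, s = 5·(24q), so 5 ∣ s.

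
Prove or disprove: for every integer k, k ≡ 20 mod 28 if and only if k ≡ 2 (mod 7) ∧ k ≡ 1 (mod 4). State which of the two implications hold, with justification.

(⇒) This fails: k = 20 gives 20 ≡ 20 (mod 28) but 20 ≡ 6 (mod 7), so the conjunction on the right does not hold.

(⇐) This fails: k = 9 satisfies both congruences on the right (9 ≡ 2 mod 7 and 9 ≡ 1 mod 4) yet 9 ≡ 9 (mod 28), not 20.

(⇒) fails and (⇐) fails.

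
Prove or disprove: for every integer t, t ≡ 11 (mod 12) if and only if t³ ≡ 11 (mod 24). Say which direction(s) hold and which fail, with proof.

(←) The residues r modulo 24 with r³ ≡ 11 (mod 24) are exactly {11}, and each is ≡ 11 (mod 12).

(→) This fails: take t = 23. Then 23 ≡ 11 (mod 12), but 23³ = 12167 ≡ 23 (mod 24), not 11.

(⇒) fails; (⇐) holds.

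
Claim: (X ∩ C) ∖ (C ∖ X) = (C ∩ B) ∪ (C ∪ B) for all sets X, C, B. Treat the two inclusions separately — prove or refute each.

Only the forward inclusion holds.

(⊆) Let x ∈ (X ∩ C) ∖ (C ∖ X). Then either x ∈ X ∩ C and x ∉ B; or x ∈ X ∩ C ∩ B. In each case x ∈ (C ∩ B) ∪ (C ∪ B), so (X ∩ C) ∖ (C ∖ X) ⊆ (C ∩ B) ∪ (C ∪ B).

(⊇) This inclusion fails. Take X = ∅, C = {1}, B = ∅; then 1 ∈ (C ∩ B) ∪ (C ∪ B) but 1 ∉ (X ∩ C) ∖ (C ∖ X).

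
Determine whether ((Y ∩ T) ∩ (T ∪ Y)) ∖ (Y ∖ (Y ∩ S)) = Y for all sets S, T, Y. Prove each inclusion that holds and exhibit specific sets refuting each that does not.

Reverse inclusion. This inclusion fails. Take S = ∅, T = ∅, Y = {1}; then 1 ∈ Y but 1 ∉ ((Y ∩ T) ∩ (T ∪ Y)) ∖ (Y ∖ (Y ∩ S)).

Forward inclusion. Let x ∈ ((Y ∩ T) ∩ (T ∪ Y)) ∖ (Y ∖ (Y ∩ S)). Then x ∈ S ∩ T ∩ Y, from which x ∈ Y.

(⊆) holds; (⊇) fails.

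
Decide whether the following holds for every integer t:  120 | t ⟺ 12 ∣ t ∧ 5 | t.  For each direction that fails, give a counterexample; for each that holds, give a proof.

Only the forward direction holds.

(⇐) This fails: take t = 60. Both 12 ∣ 60 and 5 ∣ 60, yet 60 is not a multiple of 120 (since 60 = 0·120 + 60), so 120 ∤ 60.

(⇒) If 120 ∣ t, write t = 120q. Since 120 = 10·12, t = 12·(10q), so 12 ∣ t; and since 120 = 24·5, t = 5·(24q), so 5 ∣ t.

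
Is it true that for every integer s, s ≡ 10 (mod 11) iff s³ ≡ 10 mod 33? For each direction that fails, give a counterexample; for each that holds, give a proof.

(←) The residues r modulo 33 with r³ ≡ 10 (mod 33) are exactly {10}, and each is ≡ 10 (mod 11).

(→) This fails: take s = 21. Then 21 ≡ 10 (mod 11), but 21³ = 9261 ≡ 21 (mod 33), not 10.

Not equivalent: only (⇐) holds.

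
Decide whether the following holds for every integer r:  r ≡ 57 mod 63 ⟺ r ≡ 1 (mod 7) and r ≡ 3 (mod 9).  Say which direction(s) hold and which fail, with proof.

Equivalent; both directions hold.

(←) If r ≡ 1 (mod 7) and r ≡ 3 (mod 9), then by the Chinese remainder theorem r ≡ 57 (mod 63). This is exactly r ≡ 57 (mod 63).

(→) Suppose r ≡ 57 (mod 63); write r = 63j + 57. Since 7 ∣ 63, reducing mod 7 gives r ≡ 57 ≡ 1 (mod 7); since 9 ∣ 63, reducing mod 9 gives r ≡ 57 ≡ 3 (mod 9).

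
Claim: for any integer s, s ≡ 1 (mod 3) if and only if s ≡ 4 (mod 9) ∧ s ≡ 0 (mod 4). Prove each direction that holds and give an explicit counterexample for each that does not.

[⇒] This fails: s = 1 gives 1 ≡ 1 (mod 3) but 1 ≡ 1 (mod 9), so the conjunction on the right does not hold.

[⇐] Conversely, if s ≡ 4 (mod 9) and s ≡ 0 (mod 4), then by the Chinese remainder theorem s ≡ 4 (mod 36). Since 4 ≡ 1 (mod 3) and 3 ∣ 36, we get s ≡ 1 (mod 3).

Only the reverse direction holds.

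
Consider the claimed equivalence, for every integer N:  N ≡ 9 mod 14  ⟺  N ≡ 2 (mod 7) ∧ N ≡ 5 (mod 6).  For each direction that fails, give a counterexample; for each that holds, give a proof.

The forward direction fails; the converse holds.

(⇒) This fails: N = 9 gives 9 ≡ 9 (mod 14) but 9 ≡ 3 (mod 6), so the conjunction on the right does not hold.

(⇐) Conversely, if N ≡ 2 (mod 7) and N ≡ 5 (mod 6), then by the Chinese remainder theorem N ≡ 23 (mod 42). Since 23 ≡ 9 (mod 14) and 14 ∣ 42, we get N ≡ 9 (mod 14).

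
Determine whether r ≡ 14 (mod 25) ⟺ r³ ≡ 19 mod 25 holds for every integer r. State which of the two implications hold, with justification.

Both directions hold; the statement is true.

(⇒) Suppose r ≡ 14 (mod 25). Write r = 25j + 14. Then (25j + 14)³ = 15625j³ + 26250j² + 14700j + 2744 = 25(625j³ + 1050j² + 588j + 109) + 19, so r³ ≡ 19 (mod 25).

(⇐) Conversely, suppose r³ ≡ 19 (mod 25). The only residue r in {0, …, 24} with r³ ≡ 19 (mod 25) is r = 14, so r ≡ 14 (mod 25).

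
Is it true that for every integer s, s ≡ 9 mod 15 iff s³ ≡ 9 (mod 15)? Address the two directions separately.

Forward direction. Suppose s ≡ 9 mod 15. Write s = 15j + 9. Then (15j + 9)³ = 3375j³ + 6075j² + 3645j + 729 = 15(225j³ + 405j² + 243j + 48) + 9, so s³ ≡ 9 (mod 15).

Converse. Suppose s³ ≡ 9 (mod 15). The only residue r in {0, …, 14} with r³ ≡ 9 (mod 15) is r = 9, so s ≡ 9 (mod 15).

Both directions hold; the statement is true.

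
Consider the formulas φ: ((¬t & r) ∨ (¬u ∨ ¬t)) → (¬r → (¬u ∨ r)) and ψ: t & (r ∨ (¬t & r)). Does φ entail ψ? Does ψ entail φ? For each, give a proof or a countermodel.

[⇐] Assume the antecedent. If u is true, the antecedent forces (u = T, t = T, r = T), and the consequent holds there. If u is false, the consequent reduces to true regardless of the other variables. Either way the consequent holds.

[⇒] This fails. Under u = F, t = F, r = F, the left side is true but the right side is false.

Not equivalent: only (⇐) holds.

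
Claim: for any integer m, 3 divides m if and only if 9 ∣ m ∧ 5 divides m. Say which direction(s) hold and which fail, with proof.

(⟹) This fails: take m = 3. Certainly 3 ∣ 3, but 9 ∤ 3.

(⟸) Suppose 9 ∣ m and 5 ∣ m. Any common multiple of 9 and 5 is a multiple of their lcm; here gcd(9, 5) = 1, so lcm(9, 5) = 9·5 = 45, so 45 ∣ m. Since 3 ∣ 45, it follows that 3 ∣ m.

Not equivalent: only (⇐) holds.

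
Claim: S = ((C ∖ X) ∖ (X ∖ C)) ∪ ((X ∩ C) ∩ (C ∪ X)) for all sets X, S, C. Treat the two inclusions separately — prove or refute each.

Neither inclusion holds.

(⟹) This inclusion fails. Take X = ∅, S = {1}, C = ∅; then 1 ∈ S but 1 ∉ ((C ∖ X) ∖ (X ∖ C)) ∪ ((X ∩ C) ∩ (C ∪ X)).

(⟸) This inclusion fails. Take X = ∅, S = ∅, C = {1}; then 1 ∈ ((C ∖ X) ∖ (X ∖ C)) ∪ ((X ∩ C) ∩ (C ∪ X)) but 1 ∉ S.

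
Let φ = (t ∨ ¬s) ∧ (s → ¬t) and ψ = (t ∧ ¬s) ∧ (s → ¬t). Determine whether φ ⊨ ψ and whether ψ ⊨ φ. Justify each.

Only the reverse direction holds.

(←) Assume the antecedent. If s is true, the antecedent cannot hold. If s is false, (t ∨ ¬s) ∧ (s → ¬t) reduces to true regardless of the other variables. Either way (t ∨ ¬s) ∧ (s → ¬t) holds.

(→) This fails. Under s = F, t = F, the left side is true but the right side is false.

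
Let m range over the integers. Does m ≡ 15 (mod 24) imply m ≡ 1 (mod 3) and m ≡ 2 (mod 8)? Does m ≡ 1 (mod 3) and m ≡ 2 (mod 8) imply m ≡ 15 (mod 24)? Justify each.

(⇒) fails and (⇐) fails.

Forward direction. This fails: m = 15 gives 15 ≡ 15 (mod 24) but 15 ≡ 0 (mod 3), so the conjunction on the right does not hold.

Converse. This fails: m = 10 satisfies both congruences on the right (10 ≡ 1 mod 3 and 10 ≡ 2 mod 8) yet 10 ≡ 10 (mod 24), not 15.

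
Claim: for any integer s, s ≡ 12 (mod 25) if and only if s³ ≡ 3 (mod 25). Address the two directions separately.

Both directions hold; the statement is true.

(⇐) Suppose s³ ≡ 3 (mod 25). The only residue r in {0, …, 24} with r³ ≡ 3 (mod 25) is r = 12, so s ≡ 12 (mod 25).

(⇒) Suppose s ≡ 12 (mod 25). Write s = 25j + 12. Then (25j + 12)³ = 15625j³ + 22500j² + 10800j + 1728 = 25(625j³ + 900j² + 432j + 69) + 3, so s³ ≡ 3 (mod 25).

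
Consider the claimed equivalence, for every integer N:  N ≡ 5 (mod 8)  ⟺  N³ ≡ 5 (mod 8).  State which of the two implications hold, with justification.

(⇒) Suppose N ≡ 5 (mod 8). Write N = 8j + 5. Then (8j + 5)³ = 512j³ + 960j² + 600j + 125 = 8(64j³ + 120j² + 75j + 15) + 5, so N³ ≡ 5 (mod 8).

(⇐) Conversely, suppose N³ ≡ 5 (mod 8). The only residue r in {0, …, 7} with r³ ≡ 5 (mod 8) is r = 5, so N ≡ 5 (mod 8).

Both directions hold; the statement is true.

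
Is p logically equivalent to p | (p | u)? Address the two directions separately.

(→) Assume the antecedent. If p is true, p | (p | u) reduces to true regardless of the other variables. If p is false, the antecedent cannot hold. Either way p | (p | u) holds.

(←) This fails. Under p = F, u = T, the left side is false but the right side is true.

Only the forward direction holds.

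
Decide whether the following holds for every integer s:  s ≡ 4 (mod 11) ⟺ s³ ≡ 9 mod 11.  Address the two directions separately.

Equivalent; both directions hold.

(→) Suppose s ≡ 4 (mod 11). Write s = 11j + 4. Then (11j + 4)³ = 1331j³ + 1452j² + 528j + 64 = 11(121j³ + 132j² + 48j + 5) + 9, so s³ ≡ 9 (mod 11).

(←) For the converse, argue contrapositively. If s ≢ 4 (mod 11), then s is congruent to one of 0, 1, 2, 3, 5, 6, 7, 8, 9, 10 modulo 11, and these give s³ ≡ 0, 1, 8, 5, 4, 7, 2, 6, 3, 10 respectively — never 9.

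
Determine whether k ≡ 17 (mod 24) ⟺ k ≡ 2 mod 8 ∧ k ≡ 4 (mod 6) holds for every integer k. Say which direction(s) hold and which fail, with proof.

Both directions fail.

(⟹) This fails: k = 17 gives 17 ≡ 17 (mod 24) but 17 ≡ 1 (mod 8), so the conjunction on the right does not hold.

(⟸) This fails: k = 10 satisfies both congruences on the right (10 ≡ 2 mod 8 and 10 ≡ 4 mod 6) yet 10 ≡ 10 (mod 24), not 17.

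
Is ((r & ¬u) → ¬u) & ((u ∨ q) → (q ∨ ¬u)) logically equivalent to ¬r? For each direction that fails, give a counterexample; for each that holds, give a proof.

(⇒) fails and (⇐) fails.

(→) This fails. Under r = T, q = F, u = F, the left side is true but the right side is false.

(←) This fails. Under r = F, q = F, u = T, the left side is false but the right side is true.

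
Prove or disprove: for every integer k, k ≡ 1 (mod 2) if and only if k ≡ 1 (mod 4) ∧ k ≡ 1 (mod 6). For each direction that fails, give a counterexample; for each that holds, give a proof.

Only the reverse direction holds.

(→) This fails: k = 3 gives 3 ≡ 1 (mod 2) but 3 ≡ 3 (mod 4), so the conjunction on the right does not hold.

(←) Conversely, if k ≡ 1 (mod 4) and k ≡ 1 (mod 6), then by the Chinese remainder theorem k ≡ 1 (mod 12). Since 1 ≡ 1 (mod 2) and 2 ∣ 12, we get k ≡ 1 (mod 2).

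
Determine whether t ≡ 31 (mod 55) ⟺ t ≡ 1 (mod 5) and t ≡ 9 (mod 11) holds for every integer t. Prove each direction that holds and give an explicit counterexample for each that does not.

Both directions hold.

[⇒] Suppose t ≡ 31 (mod 55); write t = 55j + 31. Since 5 ∣ 55, reducing mod 5 gives t ≡ 31 ≡ 1 (mod 5); since 11 ∣ 55, reducing mod 11 gives t ≡ 31 ≡ 9 (mod 11).

[⇐] Conversely, if t ≡ 1 (mod 5) and t ≡ 9 (mod 11), then by the Chinese remainder theorem t ≡ 31 (mod 55). This is exactly t ≡ 31 (mod 55).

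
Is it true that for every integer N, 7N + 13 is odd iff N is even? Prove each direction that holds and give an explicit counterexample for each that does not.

(⇒) Suppose 7N + 13 is odd. Since 7 is odd, 7N and N have the same parity, so 7N + 13 ≡ N + 13 (mod 2). As 13 is odd, 7N + 13 is odd exactly when N is even. Thus N is even.

(⇐) Conversely, suppose N is even; write N = 2j. Then 7N + 13 = 7·(2j) + 13 = 2·7j + 13, which is odd.

Both directions hold.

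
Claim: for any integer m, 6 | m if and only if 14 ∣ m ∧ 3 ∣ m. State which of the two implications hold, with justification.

(⟹) This fails: take m = 6. Certainly 6 ∣ 6, but 14 ∤ 6.

(⟸) Suppose 14 ∣ m and 3 ∣ m. Any common multiple of 14 and 3 is a multiple of their lcm; here gcd(14, 3) = 1, so lcm(14, 3) = 14·3 = 42, so 42 ∣ m. Since 6 ∣ 42, it follows that 6 ∣ m.

(⇒) fails; (⇐) holds.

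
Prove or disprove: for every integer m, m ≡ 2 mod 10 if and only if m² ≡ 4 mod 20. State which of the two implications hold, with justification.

[⇒] Suppose m ≡ 2 (mod 10). Working modulo 20, m ∈ {2, 12}; for each such r, r² ≡ 4 (mod 20).

[⇐] This fails: take m = 8. Then 8² = 64 ≡ 4 (mod 20), yet 8 ≡ 8 (mod 10), not 2.

The forward direction holds; the converse fails.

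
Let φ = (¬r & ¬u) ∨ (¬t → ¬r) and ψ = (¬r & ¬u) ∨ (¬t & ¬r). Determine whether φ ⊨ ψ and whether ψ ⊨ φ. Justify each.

(→) This fails. Under t = T, u = T, r = F, the left side is true but the right side is false.

(←) Assume the antecedent. If t is true, (¬r & ¬u) ∨ (¬t → ¬r) reduces to true regardless of the other variables. If t is false, the antecedent forces (t = F, u = F, r = F) or (t = F, u = T, r = F), and (¬r & ¬u) ∨ (¬t → ¬r) holds there. Either way (¬r & ¬u) ∨ (¬t → ¬r) holds.

Only the reverse direction holds.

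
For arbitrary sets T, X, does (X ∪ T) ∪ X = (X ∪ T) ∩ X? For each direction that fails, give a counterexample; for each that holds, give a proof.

Reverse inclusion. Let x ∈ (X ∪ T) ∩ X. Then either x ∈ X and x ∉ T; or x ∈ T ∩ X. In each case x ∈ (X ∪ T) ∪ X, so (X ∪ T) ∩ X ⊆ (X ∪ T) ∪ X.

Forward inclusion. This inclusion fails. Take T = {1}, X = ∅; then 1 ∈ (X ∪ T) ∪ X but 1 ∉ (X ∪ T) ∩ X.

(⊆) fails; (⊇) holds.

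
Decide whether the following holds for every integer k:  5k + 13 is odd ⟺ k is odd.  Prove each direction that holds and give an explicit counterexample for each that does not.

Neither direction holds.

Forward direction. This fails: k = 2 gives 5k + 13 = 23, which is odd, but 2 is even, not odd.

Converse. This also fails: k = 7 is odd, but 5k + 13 = 48 is even, not odd.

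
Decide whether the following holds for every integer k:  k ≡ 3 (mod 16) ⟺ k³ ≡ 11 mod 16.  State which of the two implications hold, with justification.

Both directions hold.

[⇒] Suppose k ≡ 3 (mod 16). Write k = 16j + 3. Then (16j + 3)³ = 4096j³ + 2304j² + 432j + 27 = 16(256j³ + 144j² + 27j + 1) + 11, so k³ ≡ 11 (mod 16).

[⇐] Conversely, suppose k³ ≡ 11 (mod 16). The only residue r in {0, …, 15} with r³ ≡ 11 (mod 16) is r = 3, so k ≡ 3 (mod 16).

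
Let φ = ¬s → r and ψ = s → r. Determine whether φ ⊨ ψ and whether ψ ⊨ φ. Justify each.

(⟹) This fails. Under r = F, s = T, the left side is true but the right side is false.

(⟸) This fails. Under r = F, s = F, the left side is false but the right side is true.

(⇒) fails and (⇐) fails.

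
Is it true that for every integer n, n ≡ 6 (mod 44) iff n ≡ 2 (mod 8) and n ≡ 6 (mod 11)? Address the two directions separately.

(←) If n ≡ 2 (mod 8) and n ≡ 6 (mod 11), then by the Chinese remainder theorem n ≡ 50 (mod 88). Since 50 ≡ 6 (mod 44) and 44 ∣ 88, we get n ≡ 6 (mod 44).

(→) This fails: n = 6 gives 6 ≡ 6 (mod 44) but 6 ≡ 6 (mod 8), so the conjunction on the right does not hold.

Only the converse holds.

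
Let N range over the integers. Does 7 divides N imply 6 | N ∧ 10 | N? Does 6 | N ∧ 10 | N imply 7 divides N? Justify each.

Neither direction holds.

(→) This fails: take N = 7. Certainly 7 ∣ 7, but 6 ∤ 7.

(←) This fails: take N = 30. Both 6 ∣ 30 and 10 ∣ 30, yet 30 is not a multiple of 7 (since 30 = 4·7 + 2), so 7 ∤ 30.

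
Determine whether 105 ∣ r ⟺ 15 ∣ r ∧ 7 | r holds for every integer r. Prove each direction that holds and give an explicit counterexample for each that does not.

Both directions hold.

Forward direction. If 105 ∣ r, write r = 105q. Since 105 = 7·15, r = 15·(7q), so 15 ∣ r; and since 105 = 15·7, r = 7·(15q), so 7 ∣ r.

Converse. Suppose 15 ∣ r and 7 ∣ r. Any common multiple of 15 and 7 is a multiple of their lcm; here gcd(15, 7) = 1, so lcm(15, 7) = 15·7 = 105, so 105 ∣ r.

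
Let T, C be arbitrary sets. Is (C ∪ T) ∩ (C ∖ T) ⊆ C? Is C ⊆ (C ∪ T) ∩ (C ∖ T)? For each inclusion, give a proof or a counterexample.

Only the forward inclusion holds.

(⟸) This inclusion fails. Take T = {1}, C = {1}; then 1 ∈ C but 1 ∉ (C ∪ T) ∩ (C ∖ T).

(⟹) Let x ∈ (C ∪ T) ∩ (C ∖ T). Then x ∈ C and x ∉ T, from which x ∈ C.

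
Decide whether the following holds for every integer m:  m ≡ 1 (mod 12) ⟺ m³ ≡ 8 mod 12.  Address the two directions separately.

(⟹) This fails: take m = 1. Then 1 ≡ 1 (mod 12), but 1³ = 1 ≡ 1 (mod 12), not 8.

(⟸) This fails: take m = 2. Then 2³ = 8 ≡ 8 (mod 12), yet 2 ≡ 2 (mod 12), not 1.

Neither implication holds.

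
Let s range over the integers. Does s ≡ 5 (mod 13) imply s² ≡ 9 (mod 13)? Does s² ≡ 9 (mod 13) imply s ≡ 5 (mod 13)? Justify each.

(⇒) fails and (⇐) fails.

(⇒) This fails: take s = 5. Then 5 ≡ 5 (mod 13), but 5² = 25 ≡ 12 (mod 13), not 9.

(⇐) This fails: take s = 3. Then 3² = 9 ≡ 9 (mod 13), yet 3 ≡ 3 (mod 13), not 5.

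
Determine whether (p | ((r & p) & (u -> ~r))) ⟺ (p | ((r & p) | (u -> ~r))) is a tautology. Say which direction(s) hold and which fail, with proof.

(⟹) Assume the antecedent. If u is true, the antecedent forces (u = T, r = F, p = T) or (u = T, r = T, p = T), and p | ((r & p) | (u -> ~r)) holds there. If u is false, p | ((r & p) | (u -> ~r)) reduces to true regardless of the other variables. Either way p | ((r & p) | (u -> ~r)) holds.

(⟸) This fails. Under u = F, r = F, p = F, the left side is false but the right side is true.

Not equivalent: only (⇒) holds.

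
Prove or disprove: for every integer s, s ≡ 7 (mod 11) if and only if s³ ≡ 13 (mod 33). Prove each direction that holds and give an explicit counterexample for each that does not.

(⟸) The residues r modulo 33 with r³ ≡ 13 (mod 33) are exactly {7}, and each is ≡ 7 (mod 11).

(⟹) This fails: take s = 18. Then 18 ≡ 7 (mod 11), but 18³ = 5832 ≡ 24 (mod 33), not 13.

Not equivalent: only (⇐) holds.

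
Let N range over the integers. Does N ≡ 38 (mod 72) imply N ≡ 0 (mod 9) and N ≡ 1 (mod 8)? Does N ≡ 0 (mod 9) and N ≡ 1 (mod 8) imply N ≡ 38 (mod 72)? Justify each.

(⇒) fails and (⇐) fails.

(⟹) This fails: N = 38 gives 38 ≡ 38 (mod 72) but 38 ≡ 2 (mod 9), so the conjunction on the right does not hold.

(⟸) This fails: N = 9 satisfies both congruences on the right (9 ≡ 0 mod 9 and 9 ≡ 1 mod 8) yet 9 ≡ 9 (mod 72), not 38.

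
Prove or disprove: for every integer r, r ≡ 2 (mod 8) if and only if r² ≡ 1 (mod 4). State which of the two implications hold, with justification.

[⇒] This fails: take r = 2. Then 2 ≡ 2 (mod 8), but 2² = 4 ≡ 0 (mod 4), not 1.

[⇐] This fails: take r = 1. Then 1² = 1 ≡ 1 (mod 4), yet 1 ≡ 1 (mod 8), not 2.

(⇒) fails and (⇐) fails.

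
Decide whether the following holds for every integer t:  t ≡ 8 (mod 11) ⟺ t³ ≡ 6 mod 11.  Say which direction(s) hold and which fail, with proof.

(⟸) Suppose t³ ≡ 6 (mod 11). The only residue r in {0, …, 10} with r³ ≡ 6 (mod 11) is r = 8, so t ≡ 8 (mod 11).

(⟹) Suppose t ≡ 8 (mod 11). Write t = 11j + 8. Then (11j + 8)³ = 1331j³ + 2904j² + 2112j + 512 = 11(121j³ + 264j² + 192j + 46) + 6, so t³ ≡ 6 (mod 11).

The biconditional holds.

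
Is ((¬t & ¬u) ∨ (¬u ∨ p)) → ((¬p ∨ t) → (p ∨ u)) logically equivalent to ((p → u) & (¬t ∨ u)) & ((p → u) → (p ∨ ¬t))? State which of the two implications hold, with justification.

Both directions fail.

(⟹) This fails. Under t = F, p = T, u = F, the left side is true but the right side is false.

(⟸) This fails. Under t = F, p = F, u = F, the left side is false but the right side is true.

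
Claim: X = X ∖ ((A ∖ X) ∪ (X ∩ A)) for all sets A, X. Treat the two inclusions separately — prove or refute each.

(⊆) fails; (⊇) holds.

Reverse inclusion. Let x ∈ X ∖ ((A ∖ X) ∪ (X ∩ A)). Then x ∈ X and x ∉ A, from which x ∈ X.

Forward inclusion. This inclusion fails. Take A = {1}, X = {1}; then 1 ∈ X but 1 ∉ X ∖ ((A ∖ X) ∪ (X ∩ A)).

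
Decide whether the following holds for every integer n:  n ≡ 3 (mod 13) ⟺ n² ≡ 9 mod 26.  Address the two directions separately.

(⇒) This fails: take n = 16. Then 16 ≡ 3 (mod 13), but 16² = 256 ≡ 22 (mod 26), not 9.

(⇐) This fails: take n = 23. Then 23² = 529 ≡ 9 (mod 26), yet 23 ≡ 10 (mod 13), not 3.

Neither direction holds.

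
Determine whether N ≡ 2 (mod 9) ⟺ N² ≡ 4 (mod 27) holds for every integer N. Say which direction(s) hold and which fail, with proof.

(⟹) This fails: take N = 11. Then 11 ≡ 2 (mod 9), but 11² = 121 ≡ 13 (mod 27), not 4.

(⟸) This fails: take N = 25. Then 25² = 625 ≡ 4 (mod 27), yet 25 ≡ 7 (mod 9), not 2.

(⇒) fails and (⇐) fails.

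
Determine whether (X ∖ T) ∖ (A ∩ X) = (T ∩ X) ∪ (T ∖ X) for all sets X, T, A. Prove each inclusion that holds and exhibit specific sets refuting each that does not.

Both inclusions fail.

Forward inclusion. This inclusion fails. Take X = {1}, T = ∅, A = ∅; then 1 ∈ (X ∖ T) ∖ (A ∩ X) but 1 ∉ (T ∩ X) ∪ (T ∖ X).

Reverse inclusion. This inclusion fails. Take X = ∅, T = {1}, A = ∅; then 1 ∈ (T ∩ X) ∪ (T ∖ X) but 1 ∉ (X ∖ T) ∖ (A ∩ X).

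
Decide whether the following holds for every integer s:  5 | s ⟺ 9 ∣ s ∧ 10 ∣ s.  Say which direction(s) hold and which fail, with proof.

(→) This fails: take s = 5. Certainly 5 ∣ 5, but 9 ∤ 5.

(←) Suppose 9 ∣ s and 10 ∣ s. Any common multiple of 9 and 10 is a multiple of their lcm; here gcd(9, 10) = 1, so lcm(9, 10) = 9·10 = 90, so 90 ∣ s. Since 5 ∣ 90, it follows that 5 ∣ s.

Only the reverse direction holds.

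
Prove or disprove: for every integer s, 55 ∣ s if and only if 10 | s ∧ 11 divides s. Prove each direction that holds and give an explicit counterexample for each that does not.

Only the converse holds.

(⟸) Suppose 10 ∣ s and 11 ∣ s. Any common multiple of 10 and 11 is a multiple of their lcm; here gcd(10, 11) = 1, so lcm(10, 11) = 10·11 = 110, so 110 ∣ s. Since 55 ∣ 110, it follows that 55 ∣ s.

(⟹) This fails: take s = 55. Certainly 55 ∣ 55, but 10 ∤ 55.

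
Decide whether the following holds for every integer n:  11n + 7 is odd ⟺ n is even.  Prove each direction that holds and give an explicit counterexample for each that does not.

Equivalent; both directions hold.

(⟸) Suppose n is even; write n = 2j. Then 11n + 7 = 11·(2j) + 7 = 2·11j + 7, which is odd.

(⟹) Suppose 11n + 7 is odd. Since 11 is odd, 11n and n have the same parity, so 11n + 7 ≡ n + 7 (mod 2). As 7 is odd, 11n + 7 is odd exactly when n is even. Thus n is even.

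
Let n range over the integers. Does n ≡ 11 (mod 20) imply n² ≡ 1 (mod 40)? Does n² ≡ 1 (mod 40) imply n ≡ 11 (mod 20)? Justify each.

Only the forward direction holds.

Converse. This fails: take n = 1. Then 1² = 1 ≡ 1 (mod 40), yet 1 ≡ 1 (mod 20), not 11.

Forward direction. Suppose n ≡ 11 (mod 20). Working modulo 40, n ∈ {11, 31}; for each such r, r² ≡ 1 (mod 40).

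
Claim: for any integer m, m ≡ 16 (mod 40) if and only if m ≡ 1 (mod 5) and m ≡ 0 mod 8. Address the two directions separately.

Forward direction. Suppose m ≡ 16 (mod 40); write m = 40j + 16. Since 5 ∣ 40, reducing mod 5 gives m ≡ 16 ≡ 1 (mod 5); since 8 ∣ 40, reducing mod 8 gives m ≡ 16 ≡ 0 (mod 8).

Converse. If m ≡ 1 (mod 5) and m ≡ 0 (mod 8), then by the Chinese remainder theorem m ≡ 16 (mod 40). This is exactly m ≡ 16 (mod 40).

Equivalent; both directions hold.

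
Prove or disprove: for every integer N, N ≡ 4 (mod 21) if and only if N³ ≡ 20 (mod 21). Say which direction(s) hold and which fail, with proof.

(⇒) fails and (⇐) fails.

(⇒) This fails: take N = 4. Then 4 ≡ 4 (mod 21), but 4³ = 64 ≡ 1 (mod 21), not 20.

(⇐) This fails: take N = 5. Then 5³ = 125 ≡ 20 (mod 21), yet 5 ≡ 5 (mod 21), not 4.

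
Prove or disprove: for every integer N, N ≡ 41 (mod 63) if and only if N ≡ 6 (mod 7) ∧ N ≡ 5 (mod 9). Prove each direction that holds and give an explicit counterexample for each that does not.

Both implications hold.

Forward direction. Suppose N ≡ 41 (mod 63); write N = 63j + 41. Since 7 ∣ 63, reducing mod 7 gives N ≡ 41 ≡ 6 (mod 7); since 9 ∣ 63, reducing mod 9 gives N ≡ 41 ≡ 5 (mod 9).

Converse. If N ≡ 6 (mod 7) and N ≡ 5 (mod 9), then by the Chinese remainder theorem N ≡ 41 (mod 63). This is exactly N ≡ 41 (mod 63).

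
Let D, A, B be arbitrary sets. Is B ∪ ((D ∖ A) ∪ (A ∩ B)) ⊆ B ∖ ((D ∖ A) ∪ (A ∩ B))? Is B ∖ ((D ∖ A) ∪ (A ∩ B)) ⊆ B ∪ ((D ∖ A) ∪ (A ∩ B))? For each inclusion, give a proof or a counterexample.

The sets are not equal: only the reverse inclusion holds.

(⊆) This inclusion fails. Take D = {1}, A = ∅, B = ∅; then 1 ∈ B ∪ ((D ∖ A) ∪ (A ∩ B)) but 1 ∉ B ∖ ((D ∖ A) ∪ (A ∩ B)).

(⊇) Let x ∈ B ∖ ((D ∖ A) ∪ (A ∩ B)). Then x ∈ B and x ∉ D, A, from which x ∈ B ∪ ((D ∖ A) ∪ (A ∩ B)).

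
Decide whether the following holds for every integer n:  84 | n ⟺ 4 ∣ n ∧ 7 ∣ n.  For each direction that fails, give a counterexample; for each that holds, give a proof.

Not equivalent: only (⇒) holds.

(⇐) This fails: take n = 28. Both 4 ∣ 28 and 7 ∣ 28, yet 28 is not a multiple of 84 (since 28 = 0·84 + 28), so 84 ∤ 28.

(⇒) If 84 ∣ n, write n = 84q. Since 84 = 21·4, n = 4·(21q), so 4 ∣ n; and since 84 = 12·7, n = 7·(12q), so 7 ∣ n.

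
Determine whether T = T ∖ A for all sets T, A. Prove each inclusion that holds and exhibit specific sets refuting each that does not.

Only the reverse inclusion holds.

(⊇) Let x ∈ T ∖ A. Then x ∈ T and x ∉ A, from which x ∈ T.

(⊆) This inclusion fails. Take T = {1}, A = {1}; then 1 ∈ T but 1 ∉ T ∖ A.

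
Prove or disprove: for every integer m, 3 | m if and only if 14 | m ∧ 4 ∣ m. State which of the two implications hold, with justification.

Neither direction holds.

(⇒) This fails: take m = 3. Certainly 3 ∣ 3, but 14 ∤ 3.

(⇐) This fails: take m = 28. Both 14 ∣ 28 and 4 ∣ 28, yet 28 is not a multiple of 3 (since 28 = 9·3 + 1), so 3 ∤ 28.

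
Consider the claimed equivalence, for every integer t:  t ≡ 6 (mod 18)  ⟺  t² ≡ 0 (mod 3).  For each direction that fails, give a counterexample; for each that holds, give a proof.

[⇒] Suppose t ≡ 6 (mod 18). Then t² ≡ 6² = 36 (mod 18), and since 3 ∣ 18, also t² ≡ 0 (mod 3).

[⇐] This fails: take t = 0. Then 0² = 0 ≡ 0 (mod 3), yet 0 ≡ 0 (mod 18), not 6.

Only the forward implication holds.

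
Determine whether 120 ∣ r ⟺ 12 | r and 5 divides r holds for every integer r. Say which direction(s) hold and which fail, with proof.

Only the forward implication holds.

[⇒] If 120 ∣ r, write r = 120q. Since 120 = 10·12, r = 12·(10q), so 12 ∣ r; and since 120 = 24·5, r = 5·(24q), so 5 ∣ r.

[⇐] This fails: take r = 60. Both 12 ∣ 60 and 5 ∣ 60, yet 60 is not a multiple of 120 (since 60 = 0·120 + 60), so 120 ∤ 60.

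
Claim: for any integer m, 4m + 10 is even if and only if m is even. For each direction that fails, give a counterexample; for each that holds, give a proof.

(←) Suppose m is even. Since 4 is even, 4m is even for every m, so 4m + 10 has the same parity as 10, which is even. Hence 4m + 10 is even.

(→) This fails: take m = 1. Then 4m + 10 = 14, which is even, yet m = 1 is odd, not even.

The forward direction fails; the converse holds.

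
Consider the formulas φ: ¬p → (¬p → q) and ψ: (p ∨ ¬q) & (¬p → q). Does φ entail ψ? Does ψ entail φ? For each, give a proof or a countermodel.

Not equivalent: only (⇐) holds.

[⇒] This fails. Under q = T, p = F, the left side is true but the right side is false.

[⇐] Assume the antecedent. If q is true, ¬p → (¬p → q) reduces to true regardless of the other variables. If q is false, the antecedent forces (q = F, p = T), and ¬p → (¬p → q) holds there. Either way ¬p → (¬p → q) holds.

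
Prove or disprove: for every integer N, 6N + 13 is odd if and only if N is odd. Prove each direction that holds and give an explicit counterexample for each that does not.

(⇒) fails; (⇐) holds.

Converse. Suppose N is odd. Since 6 is even, 6N is even for every N, so 6N + 13 has the same parity as 13, which is odd. Hence 6N + 13 is odd.

Forward direction. This fails: take N = 4. Then 6N + 13 = 37, which is odd, yet N = 4 is even, not odd.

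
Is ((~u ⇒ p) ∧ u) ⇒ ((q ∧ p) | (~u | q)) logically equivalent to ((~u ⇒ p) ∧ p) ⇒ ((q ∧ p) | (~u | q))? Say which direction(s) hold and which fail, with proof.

Not equivalent: only (⇒) holds.

(⇒) Assume the antecedent. If q is true, the consequent reduces to true regardless of the other variables. If q is false, the antecedent forces (q = F, u = F, p = F) or (q = F, u = F, p = T), and the consequent holds there. Either way the consequent holds.

(⇐) This fails. Under q = F, u = T, p = F, the left side is false but the right side is true.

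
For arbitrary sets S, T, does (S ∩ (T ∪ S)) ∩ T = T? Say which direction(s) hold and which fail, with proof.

(⟹) Let x ∈ (S ∩ (T ∪ S)) ∩ T. Then x ∈ S ∩ T, from which x ∈ T.

(⟸) This inclusion fails. Take S = ∅, T = {1}; then 1 ∈ T but 1 ∉ (S ∩ (T ∪ S)) ∩ T.

The sets are not equal: only the forward inclusion holds.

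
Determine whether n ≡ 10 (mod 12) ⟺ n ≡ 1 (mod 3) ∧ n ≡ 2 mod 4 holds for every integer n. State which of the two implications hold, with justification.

Forward direction. Suppose n ≡ 10 (mod 12); write n = 12j + 10. Since 3 ∣ 12, reducing mod 3 gives n ≡ 10 ≡ 1 (mod 3); since 4 ∣ 12, reducing mod 4 gives n ≡ 10 ≡ 2 (mod 4).

Converse. If n ≡ 1 (mod 3) and n ≡ 2 (mod 4), then by the Chinese remainder theorem n ≡ 10 (mod 12). This is exactly n ≡ 10 (mod 12).

The biconditional holds.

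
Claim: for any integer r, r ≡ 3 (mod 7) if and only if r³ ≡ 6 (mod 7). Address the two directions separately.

Converse. This fails: take r = 5. Then 5³ = 125 ≡ 6 (mod 7), yet 5 ≡ 5 (mod 7), not 3.

Forward direction. Suppose r ≡ 3 (mod 7). Write r = 7j + 3. Then (7j + 3)³ = 343j³ + 441j² + 189j + 27 = 7(49j³ + 63j² + 27j + 3) + 6, so r³ ≡ 6 (mod 7).

(⇒) holds; (⇐) fails.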